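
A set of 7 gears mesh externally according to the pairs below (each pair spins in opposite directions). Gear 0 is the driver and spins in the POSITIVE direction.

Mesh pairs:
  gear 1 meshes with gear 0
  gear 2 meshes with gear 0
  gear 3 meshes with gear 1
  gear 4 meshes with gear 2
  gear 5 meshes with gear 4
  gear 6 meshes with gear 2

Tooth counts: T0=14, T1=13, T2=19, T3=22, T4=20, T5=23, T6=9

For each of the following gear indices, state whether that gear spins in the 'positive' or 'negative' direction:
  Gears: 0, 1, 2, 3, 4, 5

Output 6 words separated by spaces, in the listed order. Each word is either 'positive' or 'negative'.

Answer: positive negative negative positive positive negative

Derivation:
Gear 0 (driver): positive (depth 0)
  gear 1: meshes with gear 0 -> depth 1 -> negative (opposite of gear 0)
  gear 2: meshes with gear 0 -> depth 1 -> negative (opposite of gear 0)
  gear 3: meshes with gear 1 -> depth 2 -> positive (opposite of gear 1)
  gear 4: meshes with gear 2 -> depth 2 -> positive (opposite of gear 2)
  gear 5: meshes with gear 4 -> depth 3 -> negative (opposite of gear 4)
  gear 6: meshes with gear 2 -> depth 2 -> positive (opposite of gear 2)
Queried indices 0, 1, 2, 3, 4, 5 -> positive, negative, negative, positive, positive, negative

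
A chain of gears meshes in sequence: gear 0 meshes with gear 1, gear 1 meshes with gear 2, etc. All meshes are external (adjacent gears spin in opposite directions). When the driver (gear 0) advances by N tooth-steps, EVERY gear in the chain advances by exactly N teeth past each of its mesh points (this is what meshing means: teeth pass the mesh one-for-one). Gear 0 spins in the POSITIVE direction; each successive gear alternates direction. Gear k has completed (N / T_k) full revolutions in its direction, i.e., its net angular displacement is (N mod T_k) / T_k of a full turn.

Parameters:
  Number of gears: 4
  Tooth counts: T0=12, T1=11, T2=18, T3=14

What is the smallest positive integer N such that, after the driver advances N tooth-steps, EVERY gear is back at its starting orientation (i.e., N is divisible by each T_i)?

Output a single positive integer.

Answer: 2772

Derivation:
Gear k returns to start when N is a multiple of T_k.
All gears at start simultaneously when N is a common multiple of [12, 11, 18, 14]; the smallest such N is lcm(12, 11, 18, 14).
Start: lcm = T0 = 12
Fold in T1=11: gcd(12, 11) = 1; lcm(12, 11) = 12 * 11 / 1 = 132 / 1 = 132
Fold in T2=18: gcd(132, 18) = 6; lcm(132, 18) = 132 * 18 / 6 = 2376 / 6 = 396
Fold in T3=14: gcd(396, 14) = 2; lcm(396, 14) = 396 * 14 / 2 = 5544 / 2 = 2772
Full cycle length = 2772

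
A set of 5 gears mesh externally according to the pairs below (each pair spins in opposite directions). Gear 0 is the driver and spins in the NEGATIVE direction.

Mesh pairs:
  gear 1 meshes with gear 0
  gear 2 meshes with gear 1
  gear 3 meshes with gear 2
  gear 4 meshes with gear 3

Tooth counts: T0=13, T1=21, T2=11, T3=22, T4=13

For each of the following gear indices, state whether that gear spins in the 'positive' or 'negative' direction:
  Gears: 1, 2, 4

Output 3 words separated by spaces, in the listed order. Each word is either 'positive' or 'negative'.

Answer: positive negative negative

Derivation:
Gear 0 (driver): negative (depth 0)
  gear 1: meshes with gear 0 -> depth 1 -> positive (opposite of gear 0)
  gear 2: meshes with gear 1 -> depth 2 -> negative (opposite of gear 1)
  gear 3: meshes with gear 2 -> depth 3 -> positive (opposite of gear 2)
  gear 4: meshes with gear 3 -> depth 4 -> negative (opposite of gear 3)
Queried indices 1, 2, 4 -> positive, negative, negative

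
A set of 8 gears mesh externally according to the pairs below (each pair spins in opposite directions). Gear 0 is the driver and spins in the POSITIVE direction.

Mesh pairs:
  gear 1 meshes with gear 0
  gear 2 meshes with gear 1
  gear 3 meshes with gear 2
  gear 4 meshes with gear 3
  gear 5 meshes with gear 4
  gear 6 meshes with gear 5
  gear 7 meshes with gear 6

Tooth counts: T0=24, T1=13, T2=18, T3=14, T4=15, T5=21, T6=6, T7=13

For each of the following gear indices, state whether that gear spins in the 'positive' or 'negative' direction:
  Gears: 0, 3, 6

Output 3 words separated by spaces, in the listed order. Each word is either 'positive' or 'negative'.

Gear 0 (driver): positive (depth 0)
  gear 1: meshes with gear 0 -> depth 1 -> negative (opposite of gear 0)
  gear 2: meshes with gear 1 -> depth 2 -> positive (opposite of gear 1)
  gear 3: meshes with gear 2 -> depth 3 -> negative (opposite of gear 2)
  gear 4: meshes with gear 3 -> depth 4 -> positive (opposite of gear 3)
  gear 5: meshes with gear 4 -> depth 5 -> negative (opposite of gear 4)
  gear 6: meshes with gear 5 -> depth 6 -> positive (opposite of gear 5)
  gear 7: meshes with gear 6 -> depth 7 -> negative (opposite of gear 6)
Queried indices 0, 3, 6 -> positive, negative, positive

Answer: positive negative positive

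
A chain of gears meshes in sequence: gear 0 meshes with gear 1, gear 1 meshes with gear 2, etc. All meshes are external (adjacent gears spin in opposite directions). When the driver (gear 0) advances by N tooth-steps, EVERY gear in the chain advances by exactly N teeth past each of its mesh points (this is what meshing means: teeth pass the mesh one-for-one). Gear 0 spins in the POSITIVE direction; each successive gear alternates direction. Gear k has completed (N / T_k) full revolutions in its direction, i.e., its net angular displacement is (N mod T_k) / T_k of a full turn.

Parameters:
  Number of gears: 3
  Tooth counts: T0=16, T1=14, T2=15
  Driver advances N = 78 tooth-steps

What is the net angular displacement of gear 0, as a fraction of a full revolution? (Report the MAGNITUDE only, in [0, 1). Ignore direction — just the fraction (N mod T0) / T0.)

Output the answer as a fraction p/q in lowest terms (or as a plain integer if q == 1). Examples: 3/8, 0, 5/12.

Chain of 3 gears, tooth counts: [16, 14, 15]
  gear 0: T0=16, direction=positive, advance = 78 mod 16 = 14 teeth = 14/16 turn
  gear 1: T1=14, direction=negative, advance = 78 mod 14 = 8 teeth = 8/14 turn
  gear 2: T2=15, direction=positive, advance = 78 mod 15 = 3 teeth = 3/15 turn
Gear 0: 78 mod 16 = 14
Fraction = 14 / 16 = 7/8 (gcd(14,16)=2) = 7/8

Answer: 7/8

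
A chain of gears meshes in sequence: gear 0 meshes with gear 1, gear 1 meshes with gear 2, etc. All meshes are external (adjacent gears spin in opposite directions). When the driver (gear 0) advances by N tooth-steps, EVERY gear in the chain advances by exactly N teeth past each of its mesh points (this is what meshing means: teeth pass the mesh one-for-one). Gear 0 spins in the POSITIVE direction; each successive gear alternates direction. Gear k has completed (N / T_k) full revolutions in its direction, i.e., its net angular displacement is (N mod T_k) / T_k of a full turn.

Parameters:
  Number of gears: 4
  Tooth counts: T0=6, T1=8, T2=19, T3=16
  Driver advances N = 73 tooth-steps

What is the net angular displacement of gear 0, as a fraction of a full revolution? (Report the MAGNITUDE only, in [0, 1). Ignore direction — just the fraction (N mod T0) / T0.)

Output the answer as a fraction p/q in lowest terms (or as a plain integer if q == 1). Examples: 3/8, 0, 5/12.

Answer: 1/6

Derivation:
Chain of 4 gears, tooth counts: [6, 8, 19, 16]
  gear 0: T0=6, direction=positive, advance = 73 mod 6 = 1 teeth = 1/6 turn
  gear 1: T1=8, direction=negative, advance = 73 mod 8 = 1 teeth = 1/8 turn
  gear 2: T2=19, direction=positive, advance = 73 mod 19 = 16 teeth = 16/19 turn
  gear 3: T3=16, direction=negative, advance = 73 mod 16 = 9 teeth = 9/16 turn
Gear 0: 73 mod 6 = 1
Fraction = 1 / 6 = 1/6 (gcd(1,6)=1) = 1/6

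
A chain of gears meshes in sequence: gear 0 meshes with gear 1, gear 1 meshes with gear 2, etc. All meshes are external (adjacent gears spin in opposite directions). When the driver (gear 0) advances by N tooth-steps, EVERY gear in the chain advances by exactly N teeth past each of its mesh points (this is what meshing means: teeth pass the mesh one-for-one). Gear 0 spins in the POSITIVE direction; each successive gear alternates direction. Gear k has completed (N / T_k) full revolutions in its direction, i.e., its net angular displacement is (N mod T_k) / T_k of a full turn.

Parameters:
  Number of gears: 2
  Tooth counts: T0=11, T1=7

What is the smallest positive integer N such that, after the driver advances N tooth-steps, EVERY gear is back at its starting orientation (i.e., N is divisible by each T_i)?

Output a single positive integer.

Gear k returns to start when N is a multiple of T_k.
All gears at start simultaneously when N is a common multiple of [11, 7]; the smallest such N is lcm(11, 7).
Start: lcm = T0 = 11
Fold in T1=7: gcd(11, 7) = 1; lcm(11, 7) = 11 * 7 / 1 = 77 / 1 = 77
Full cycle length = 77

Answer: 77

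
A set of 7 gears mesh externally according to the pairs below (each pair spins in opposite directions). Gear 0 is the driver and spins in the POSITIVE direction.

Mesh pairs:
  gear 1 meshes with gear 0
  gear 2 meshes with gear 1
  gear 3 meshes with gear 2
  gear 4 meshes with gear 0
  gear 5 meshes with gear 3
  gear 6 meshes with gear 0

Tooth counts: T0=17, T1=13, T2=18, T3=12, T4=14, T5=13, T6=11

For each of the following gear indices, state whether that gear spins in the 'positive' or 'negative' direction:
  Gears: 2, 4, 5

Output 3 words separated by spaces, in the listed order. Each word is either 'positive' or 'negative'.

Gear 0 (driver): positive (depth 0)
  gear 1: meshes with gear 0 -> depth 1 -> negative (opposite of gear 0)
  gear 2: meshes with gear 1 -> depth 2 -> positive (opposite of gear 1)
  gear 3: meshes with gear 2 -> depth 3 -> negative (opposite of gear 2)
  gear 4: meshes with gear 0 -> depth 1 -> negative (opposite of gear 0)
  gear 5: meshes with gear 3 -> depth 4 -> positive (opposite of gear 3)
  gear 6: meshes with gear 0 -> depth 1 -> negative (opposite of gear 0)
Queried indices 2, 4, 5 -> positive, negative, positive

Answer: positive negative positive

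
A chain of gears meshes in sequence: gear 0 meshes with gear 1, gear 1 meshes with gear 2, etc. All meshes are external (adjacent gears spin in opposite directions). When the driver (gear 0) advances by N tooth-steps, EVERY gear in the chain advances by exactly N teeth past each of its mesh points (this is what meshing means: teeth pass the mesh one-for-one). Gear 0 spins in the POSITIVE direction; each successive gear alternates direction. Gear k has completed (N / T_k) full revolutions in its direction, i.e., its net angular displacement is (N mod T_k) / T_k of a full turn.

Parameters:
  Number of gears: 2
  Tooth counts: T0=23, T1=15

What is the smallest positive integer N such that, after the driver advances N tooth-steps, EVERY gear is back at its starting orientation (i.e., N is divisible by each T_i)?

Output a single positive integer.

Answer: 345

Derivation:
Gear k returns to start when N is a multiple of T_k.
All gears at start simultaneously when N is a common multiple of [23, 15]; the smallest such N is lcm(23, 15).
Start: lcm = T0 = 23
Fold in T1=15: gcd(23, 15) = 1; lcm(23, 15) = 23 * 15 / 1 = 345 / 1 = 345
Full cycle length = 345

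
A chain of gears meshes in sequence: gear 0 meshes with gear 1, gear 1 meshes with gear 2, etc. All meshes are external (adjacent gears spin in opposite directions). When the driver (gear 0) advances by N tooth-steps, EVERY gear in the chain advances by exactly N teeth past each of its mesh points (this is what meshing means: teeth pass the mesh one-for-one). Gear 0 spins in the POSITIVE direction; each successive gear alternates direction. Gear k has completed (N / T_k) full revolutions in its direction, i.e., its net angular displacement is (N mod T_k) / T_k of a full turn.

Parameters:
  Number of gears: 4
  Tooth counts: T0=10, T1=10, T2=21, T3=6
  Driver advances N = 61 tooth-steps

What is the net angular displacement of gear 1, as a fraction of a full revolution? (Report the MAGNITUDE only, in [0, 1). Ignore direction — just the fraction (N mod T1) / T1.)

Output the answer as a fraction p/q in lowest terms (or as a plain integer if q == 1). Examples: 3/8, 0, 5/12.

Answer: 1/10

Derivation:
Chain of 4 gears, tooth counts: [10, 10, 21, 6]
  gear 0: T0=10, direction=positive, advance = 61 mod 10 = 1 teeth = 1/10 turn
  gear 1: T1=10, direction=negative, advance = 61 mod 10 = 1 teeth = 1/10 turn
  gear 2: T2=21, direction=positive, advance = 61 mod 21 = 19 teeth = 19/21 turn
  gear 3: T3=6, direction=negative, advance = 61 mod 6 = 1 teeth = 1/6 turn
Gear 1: 61 mod 10 = 1
Fraction = 1 / 10 = 1/10 (gcd(1,10)=1) = 1/10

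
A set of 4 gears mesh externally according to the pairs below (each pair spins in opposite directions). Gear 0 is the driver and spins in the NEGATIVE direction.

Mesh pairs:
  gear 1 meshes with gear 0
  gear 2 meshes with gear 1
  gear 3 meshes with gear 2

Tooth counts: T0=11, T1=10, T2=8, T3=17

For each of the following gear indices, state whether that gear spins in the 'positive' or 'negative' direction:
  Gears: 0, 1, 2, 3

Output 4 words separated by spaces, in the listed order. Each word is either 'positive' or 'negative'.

Gear 0 (driver): negative (depth 0)
  gear 1: meshes with gear 0 -> depth 1 -> positive (opposite of gear 0)
  gear 2: meshes with gear 1 -> depth 2 -> negative (opposite of gear 1)
  gear 3: meshes with gear 2 -> depth 3 -> positive (opposite of gear 2)
Queried indices 0, 1, 2, 3 -> negative, positive, negative, positive

Answer: negative positive negative positive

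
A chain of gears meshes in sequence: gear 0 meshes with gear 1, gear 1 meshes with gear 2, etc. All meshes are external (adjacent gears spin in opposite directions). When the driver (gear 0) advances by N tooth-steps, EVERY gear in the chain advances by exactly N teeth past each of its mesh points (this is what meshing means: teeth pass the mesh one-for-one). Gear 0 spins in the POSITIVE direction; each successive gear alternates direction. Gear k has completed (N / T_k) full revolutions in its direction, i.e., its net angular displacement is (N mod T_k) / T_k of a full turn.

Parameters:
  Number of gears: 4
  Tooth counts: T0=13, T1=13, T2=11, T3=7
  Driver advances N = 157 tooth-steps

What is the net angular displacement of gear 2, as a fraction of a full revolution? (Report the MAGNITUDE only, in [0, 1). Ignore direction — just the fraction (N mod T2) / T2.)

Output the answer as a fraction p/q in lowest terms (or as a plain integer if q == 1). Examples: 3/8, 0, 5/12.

Answer: 3/11

Derivation:
Chain of 4 gears, tooth counts: [13, 13, 11, 7]
  gear 0: T0=13, direction=positive, advance = 157 mod 13 = 1 teeth = 1/13 turn
  gear 1: T1=13, direction=negative, advance = 157 mod 13 = 1 teeth = 1/13 turn
  gear 2: T2=11, direction=positive, advance = 157 mod 11 = 3 teeth = 3/11 turn
  gear 3: T3=7, direction=negative, advance = 157 mod 7 = 3 teeth = 3/7 turn
Gear 2: 157 mod 11 = 3
Fraction = 3 / 11 = 3/11 (gcd(3,11)=1) = 3/11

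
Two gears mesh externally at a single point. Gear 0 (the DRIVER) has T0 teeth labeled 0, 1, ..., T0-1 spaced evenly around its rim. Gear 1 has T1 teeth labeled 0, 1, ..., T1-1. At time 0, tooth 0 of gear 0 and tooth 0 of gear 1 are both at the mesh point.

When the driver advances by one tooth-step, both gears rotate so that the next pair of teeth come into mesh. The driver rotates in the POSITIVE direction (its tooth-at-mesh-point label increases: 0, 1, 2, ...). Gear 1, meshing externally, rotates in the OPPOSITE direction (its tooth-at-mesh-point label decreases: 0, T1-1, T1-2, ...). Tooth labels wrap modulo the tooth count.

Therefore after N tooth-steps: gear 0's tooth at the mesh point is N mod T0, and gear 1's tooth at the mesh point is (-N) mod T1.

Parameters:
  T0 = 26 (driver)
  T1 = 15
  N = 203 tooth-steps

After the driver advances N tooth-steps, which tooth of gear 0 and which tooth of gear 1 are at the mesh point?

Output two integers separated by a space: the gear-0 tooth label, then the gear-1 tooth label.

Answer: 21 7

Derivation:
Gear 0 (driver, T0=26): tooth at mesh = N mod T0
  203 = 7 * 26 + 21, so 203 mod 26 = 21
  gear 0 tooth = 21
Gear 1 (driven, T1=15): tooth at mesh = (-N) mod T1
  203 = 13 * 15 + 8, so 203 mod 15 = 8
  (-203) mod 15 = (-8) mod 15 = 15 - 8 = 7
Mesh after 203 steps: gear-0 tooth 21 meets gear-1 tooth 7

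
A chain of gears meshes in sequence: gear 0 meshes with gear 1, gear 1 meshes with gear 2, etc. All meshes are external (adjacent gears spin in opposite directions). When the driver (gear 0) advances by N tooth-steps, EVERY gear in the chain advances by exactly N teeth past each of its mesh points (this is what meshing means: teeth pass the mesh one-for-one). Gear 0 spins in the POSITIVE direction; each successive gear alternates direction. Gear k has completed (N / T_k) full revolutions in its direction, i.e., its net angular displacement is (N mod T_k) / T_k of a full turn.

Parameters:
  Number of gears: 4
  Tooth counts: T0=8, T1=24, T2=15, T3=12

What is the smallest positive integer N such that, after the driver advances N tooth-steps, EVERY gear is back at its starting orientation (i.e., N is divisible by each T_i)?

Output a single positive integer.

Answer: 120

Derivation:
Gear k returns to start when N is a multiple of T_k.
All gears at start simultaneously when N is a common multiple of [8, 24, 15, 12]; the smallest such N is lcm(8, 24, 15, 12).
Start: lcm = T0 = 8
Fold in T1=24: gcd(8, 24) = 8; lcm(8, 24) = 8 * 24 / 8 = 192 / 8 = 24
Fold in T2=15: gcd(24, 15) = 3; lcm(24, 15) = 24 * 15 / 3 = 360 / 3 = 120
Fold in T3=12: gcd(120, 12) = 12; lcm(120, 12) = 120 * 12 / 12 = 1440 / 12 = 120
Full cycle length = 120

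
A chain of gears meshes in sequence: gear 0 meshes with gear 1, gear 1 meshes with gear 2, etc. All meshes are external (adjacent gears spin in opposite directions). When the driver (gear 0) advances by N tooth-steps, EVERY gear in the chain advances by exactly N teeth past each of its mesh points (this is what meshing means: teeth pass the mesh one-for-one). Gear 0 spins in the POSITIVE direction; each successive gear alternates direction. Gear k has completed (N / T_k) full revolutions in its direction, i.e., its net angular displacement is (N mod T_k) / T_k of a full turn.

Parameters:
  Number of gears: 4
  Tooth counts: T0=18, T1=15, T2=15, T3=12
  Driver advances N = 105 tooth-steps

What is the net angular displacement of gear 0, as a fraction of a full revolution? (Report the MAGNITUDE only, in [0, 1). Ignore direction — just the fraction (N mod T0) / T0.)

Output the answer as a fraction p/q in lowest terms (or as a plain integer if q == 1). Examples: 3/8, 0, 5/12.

Answer: 5/6

Derivation:
Chain of 4 gears, tooth counts: [18, 15, 15, 12]
  gear 0: T0=18, direction=positive, advance = 105 mod 18 = 15 teeth = 15/18 turn
  gear 1: T1=15, direction=negative, advance = 105 mod 15 = 0 teeth = 0/15 turn
  gear 2: T2=15, direction=positive, advance = 105 mod 15 = 0 teeth = 0/15 turn
  gear 3: T3=12, direction=negative, advance = 105 mod 12 = 9 teeth = 9/12 turn
Gear 0: 105 mod 18 = 15
Fraction = 15 / 18 = 5/6 (gcd(15,18)=3) = 5/6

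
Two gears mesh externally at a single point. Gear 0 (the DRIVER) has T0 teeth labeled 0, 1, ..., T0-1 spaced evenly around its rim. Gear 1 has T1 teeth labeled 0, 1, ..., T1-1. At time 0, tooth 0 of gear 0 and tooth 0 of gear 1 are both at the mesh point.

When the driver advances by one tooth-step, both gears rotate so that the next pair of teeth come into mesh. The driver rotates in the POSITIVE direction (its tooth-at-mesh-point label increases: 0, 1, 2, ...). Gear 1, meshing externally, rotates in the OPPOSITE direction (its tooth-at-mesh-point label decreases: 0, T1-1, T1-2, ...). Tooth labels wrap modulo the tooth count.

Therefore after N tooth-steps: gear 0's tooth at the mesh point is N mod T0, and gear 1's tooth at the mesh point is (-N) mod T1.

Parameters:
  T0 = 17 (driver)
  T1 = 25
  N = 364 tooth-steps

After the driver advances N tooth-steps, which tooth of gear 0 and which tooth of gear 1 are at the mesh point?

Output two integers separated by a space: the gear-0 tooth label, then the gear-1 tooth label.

Answer: 7 11

Derivation:
Gear 0 (driver, T0=17): tooth at mesh = N mod T0
  364 = 21 * 17 + 7, so 364 mod 17 = 7
  gear 0 tooth = 7
Gear 1 (driven, T1=25): tooth at mesh = (-N) mod T1
  364 = 14 * 25 + 14, so 364 mod 25 = 14
  (-364) mod 25 = (-14) mod 25 = 25 - 14 = 11
Mesh after 364 steps: gear-0 tooth 7 meets gear-1 tooth 11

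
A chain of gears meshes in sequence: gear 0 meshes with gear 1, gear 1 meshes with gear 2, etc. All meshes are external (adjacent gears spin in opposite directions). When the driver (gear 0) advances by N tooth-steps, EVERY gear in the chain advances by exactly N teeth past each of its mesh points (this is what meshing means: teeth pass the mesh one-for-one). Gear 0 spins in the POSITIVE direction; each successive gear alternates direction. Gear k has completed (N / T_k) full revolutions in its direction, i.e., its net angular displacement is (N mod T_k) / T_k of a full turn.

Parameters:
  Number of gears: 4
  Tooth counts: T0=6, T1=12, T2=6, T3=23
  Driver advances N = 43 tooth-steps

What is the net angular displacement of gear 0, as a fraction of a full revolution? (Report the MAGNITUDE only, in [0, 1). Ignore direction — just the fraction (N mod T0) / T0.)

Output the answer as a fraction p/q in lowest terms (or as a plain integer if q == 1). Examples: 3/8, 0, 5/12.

Chain of 4 gears, tooth counts: [6, 12, 6, 23]
  gear 0: T0=6, direction=positive, advance = 43 mod 6 = 1 teeth = 1/6 turn
  gear 1: T1=12, direction=negative, advance = 43 mod 12 = 7 teeth = 7/12 turn
  gear 2: T2=6, direction=positive, advance = 43 mod 6 = 1 teeth = 1/6 turn
  gear 3: T3=23, direction=negative, advance = 43 mod 23 = 20 teeth = 20/23 turn
Gear 0: 43 mod 6 = 1
Fraction = 1 / 6 = 1/6 (gcd(1,6)=1) = 1/6

Answer: 1/6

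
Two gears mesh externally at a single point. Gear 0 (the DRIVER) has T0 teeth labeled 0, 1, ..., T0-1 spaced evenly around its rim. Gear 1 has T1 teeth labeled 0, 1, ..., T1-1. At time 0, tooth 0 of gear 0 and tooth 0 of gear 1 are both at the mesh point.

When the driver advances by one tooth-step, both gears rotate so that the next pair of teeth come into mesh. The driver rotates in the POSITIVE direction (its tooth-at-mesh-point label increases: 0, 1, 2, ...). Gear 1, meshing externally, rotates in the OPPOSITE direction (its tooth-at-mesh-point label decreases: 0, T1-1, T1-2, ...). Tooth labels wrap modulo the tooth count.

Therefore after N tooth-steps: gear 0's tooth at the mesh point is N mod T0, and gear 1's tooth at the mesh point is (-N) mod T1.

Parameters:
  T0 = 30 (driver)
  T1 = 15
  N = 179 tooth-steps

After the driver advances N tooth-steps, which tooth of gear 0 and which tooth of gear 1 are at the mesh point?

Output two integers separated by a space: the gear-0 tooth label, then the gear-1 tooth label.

Gear 0 (driver, T0=30): tooth at mesh = N mod T0
  179 = 5 * 30 + 29, so 179 mod 30 = 29
  gear 0 tooth = 29
Gear 1 (driven, T1=15): tooth at mesh = (-N) mod T1
  179 = 11 * 15 + 14, so 179 mod 15 = 14
  (-179) mod 15 = (-14) mod 15 = 15 - 14 = 1
Mesh after 179 steps: gear-0 tooth 29 meets gear-1 tooth 1

Answer: 29 1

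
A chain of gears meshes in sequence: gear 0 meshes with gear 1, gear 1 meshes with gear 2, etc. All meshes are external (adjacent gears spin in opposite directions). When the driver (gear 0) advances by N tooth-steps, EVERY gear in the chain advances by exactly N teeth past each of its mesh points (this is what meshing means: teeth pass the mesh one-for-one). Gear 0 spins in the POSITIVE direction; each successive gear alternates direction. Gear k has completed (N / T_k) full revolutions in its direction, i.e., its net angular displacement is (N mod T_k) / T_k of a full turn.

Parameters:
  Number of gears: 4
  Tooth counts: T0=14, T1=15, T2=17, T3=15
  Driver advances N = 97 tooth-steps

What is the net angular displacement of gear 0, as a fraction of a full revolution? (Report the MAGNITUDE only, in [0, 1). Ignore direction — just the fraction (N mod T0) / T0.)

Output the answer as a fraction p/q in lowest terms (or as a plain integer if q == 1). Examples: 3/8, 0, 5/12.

Answer: 13/14

Derivation:
Chain of 4 gears, tooth counts: [14, 15, 17, 15]
  gear 0: T0=14, direction=positive, advance = 97 mod 14 = 13 teeth = 13/14 turn
  gear 1: T1=15, direction=negative, advance = 97 mod 15 = 7 teeth = 7/15 turn
  gear 2: T2=17, direction=positive, advance = 97 mod 17 = 12 teeth = 12/17 turn
  gear 3: T3=15, direction=negative, advance = 97 mod 15 = 7 teeth = 7/15 turn
Gear 0: 97 mod 14 = 13
Fraction = 13 / 14 = 13/14 (gcd(13,14)=1) = 13/14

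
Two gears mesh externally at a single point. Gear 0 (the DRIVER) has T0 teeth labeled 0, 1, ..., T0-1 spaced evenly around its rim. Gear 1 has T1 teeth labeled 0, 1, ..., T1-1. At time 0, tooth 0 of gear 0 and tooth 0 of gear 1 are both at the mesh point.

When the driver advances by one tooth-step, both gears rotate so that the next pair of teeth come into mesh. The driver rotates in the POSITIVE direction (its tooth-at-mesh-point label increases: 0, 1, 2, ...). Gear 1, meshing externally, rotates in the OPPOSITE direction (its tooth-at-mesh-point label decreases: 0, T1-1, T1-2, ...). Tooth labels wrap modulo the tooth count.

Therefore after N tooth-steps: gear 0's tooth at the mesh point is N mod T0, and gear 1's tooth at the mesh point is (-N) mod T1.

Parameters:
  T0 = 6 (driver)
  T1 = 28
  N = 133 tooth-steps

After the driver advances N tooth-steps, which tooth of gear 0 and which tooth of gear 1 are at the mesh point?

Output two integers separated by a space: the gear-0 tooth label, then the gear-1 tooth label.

Answer: 1 7

Derivation:
Gear 0 (driver, T0=6): tooth at mesh = N mod T0
  133 = 22 * 6 + 1, so 133 mod 6 = 1
  gear 0 tooth = 1
Gear 1 (driven, T1=28): tooth at mesh = (-N) mod T1
  133 = 4 * 28 + 21, so 133 mod 28 = 21
  (-133) mod 28 = (-21) mod 28 = 28 - 21 = 7
Mesh after 133 steps: gear-0 tooth 1 meets gear-1 tooth 7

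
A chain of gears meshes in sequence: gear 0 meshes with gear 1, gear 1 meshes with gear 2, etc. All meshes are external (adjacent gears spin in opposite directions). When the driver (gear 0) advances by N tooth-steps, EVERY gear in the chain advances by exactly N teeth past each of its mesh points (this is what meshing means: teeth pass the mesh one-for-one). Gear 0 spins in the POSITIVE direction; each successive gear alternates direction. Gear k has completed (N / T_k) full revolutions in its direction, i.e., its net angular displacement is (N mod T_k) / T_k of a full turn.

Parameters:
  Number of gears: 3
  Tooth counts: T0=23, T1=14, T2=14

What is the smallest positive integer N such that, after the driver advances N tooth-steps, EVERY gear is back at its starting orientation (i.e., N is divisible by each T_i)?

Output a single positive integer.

Answer: 322

Derivation:
Gear k returns to start when N is a multiple of T_k.
All gears at start simultaneously when N is a common multiple of [23, 14, 14]; the smallest such N is lcm(23, 14, 14).
Start: lcm = T0 = 23
Fold in T1=14: gcd(23, 14) = 1; lcm(23, 14) = 23 * 14 / 1 = 322 / 1 = 322
Fold in T2=14: gcd(322, 14) = 14; lcm(322, 14) = 322 * 14 / 14 = 4508 / 14 = 322
Full cycle length = 322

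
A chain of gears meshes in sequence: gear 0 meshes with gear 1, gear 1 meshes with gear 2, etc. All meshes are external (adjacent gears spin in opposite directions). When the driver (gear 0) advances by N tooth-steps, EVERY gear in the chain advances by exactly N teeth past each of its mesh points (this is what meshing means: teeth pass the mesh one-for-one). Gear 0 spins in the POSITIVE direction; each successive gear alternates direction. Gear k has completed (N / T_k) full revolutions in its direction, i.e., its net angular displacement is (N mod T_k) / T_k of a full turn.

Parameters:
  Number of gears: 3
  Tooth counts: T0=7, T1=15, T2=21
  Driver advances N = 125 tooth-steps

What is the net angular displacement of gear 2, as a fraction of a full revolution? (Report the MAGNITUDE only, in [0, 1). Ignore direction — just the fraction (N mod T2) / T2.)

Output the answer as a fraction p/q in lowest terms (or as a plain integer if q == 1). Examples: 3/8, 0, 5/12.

Answer: 20/21

Derivation:
Chain of 3 gears, tooth counts: [7, 15, 21]
  gear 0: T0=7, direction=positive, advance = 125 mod 7 = 6 teeth = 6/7 turn
  gear 1: T1=15, direction=negative, advance = 125 mod 15 = 5 teeth = 5/15 turn
  gear 2: T2=21, direction=positive, advance = 125 mod 21 = 20 teeth = 20/21 turn
Gear 2: 125 mod 21 = 20
Fraction = 20 / 21 = 20/21 (gcd(20,21)=1) = 20/21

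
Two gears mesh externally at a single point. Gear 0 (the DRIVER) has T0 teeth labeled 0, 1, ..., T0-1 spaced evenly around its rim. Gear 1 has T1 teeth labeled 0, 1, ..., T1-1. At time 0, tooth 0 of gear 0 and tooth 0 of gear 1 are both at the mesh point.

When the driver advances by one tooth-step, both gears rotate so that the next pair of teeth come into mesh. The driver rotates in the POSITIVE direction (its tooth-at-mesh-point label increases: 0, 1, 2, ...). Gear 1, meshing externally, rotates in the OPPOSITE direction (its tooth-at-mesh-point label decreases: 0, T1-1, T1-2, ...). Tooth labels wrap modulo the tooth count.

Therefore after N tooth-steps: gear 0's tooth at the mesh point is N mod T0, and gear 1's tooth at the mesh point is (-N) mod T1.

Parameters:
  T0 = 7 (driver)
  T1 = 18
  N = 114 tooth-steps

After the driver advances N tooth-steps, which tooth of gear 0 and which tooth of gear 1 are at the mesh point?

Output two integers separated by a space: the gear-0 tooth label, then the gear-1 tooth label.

Gear 0 (driver, T0=7): tooth at mesh = N mod T0
  114 = 16 * 7 + 2, so 114 mod 7 = 2
  gear 0 tooth = 2
Gear 1 (driven, T1=18): tooth at mesh = (-N) mod T1
  114 = 6 * 18 + 6, so 114 mod 18 = 6
  (-114) mod 18 = (-6) mod 18 = 18 - 6 = 12
Mesh after 114 steps: gear-0 tooth 2 meets gear-1 tooth 12

Answer: 2 12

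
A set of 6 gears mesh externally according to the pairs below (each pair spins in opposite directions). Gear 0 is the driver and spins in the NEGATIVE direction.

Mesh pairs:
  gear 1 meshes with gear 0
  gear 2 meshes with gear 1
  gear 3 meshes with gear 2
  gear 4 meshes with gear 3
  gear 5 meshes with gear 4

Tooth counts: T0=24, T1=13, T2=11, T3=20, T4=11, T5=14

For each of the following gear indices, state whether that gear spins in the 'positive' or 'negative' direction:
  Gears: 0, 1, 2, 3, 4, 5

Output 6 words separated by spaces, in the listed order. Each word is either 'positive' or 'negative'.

Gear 0 (driver): negative (depth 0)
  gear 1: meshes with gear 0 -> depth 1 -> positive (opposite of gear 0)
  gear 2: meshes with gear 1 -> depth 2 -> negative (opposite of gear 1)
  gear 3: meshes with gear 2 -> depth 3 -> positive (opposite of gear 2)
  gear 4: meshes with gear 3 -> depth 4 -> negative (opposite of gear 3)
  gear 5: meshes with gear 4 -> depth 5 -> positive (opposite of gear 4)
Queried indices 0, 1, 2, 3, 4, 5 -> negative, positive, negative, positive, negative, positive

Answer: negative positive negative positive negative positive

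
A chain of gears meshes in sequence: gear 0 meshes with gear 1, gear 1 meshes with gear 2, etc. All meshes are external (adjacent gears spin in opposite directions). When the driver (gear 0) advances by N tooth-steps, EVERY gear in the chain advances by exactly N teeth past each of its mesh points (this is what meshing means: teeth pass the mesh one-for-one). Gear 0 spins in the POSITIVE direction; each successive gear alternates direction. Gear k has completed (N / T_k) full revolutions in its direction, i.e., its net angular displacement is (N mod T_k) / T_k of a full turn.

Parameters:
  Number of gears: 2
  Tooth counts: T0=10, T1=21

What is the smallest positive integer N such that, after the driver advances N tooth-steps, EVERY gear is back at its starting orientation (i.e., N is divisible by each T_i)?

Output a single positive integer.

Gear k returns to start when N is a multiple of T_k.
All gears at start simultaneously when N is a common multiple of [10, 21]; the smallest such N is lcm(10, 21).
Start: lcm = T0 = 10
Fold in T1=21: gcd(10, 21) = 1; lcm(10, 21) = 10 * 21 / 1 = 210 / 1 = 210
Full cycle length = 210

Answer: 210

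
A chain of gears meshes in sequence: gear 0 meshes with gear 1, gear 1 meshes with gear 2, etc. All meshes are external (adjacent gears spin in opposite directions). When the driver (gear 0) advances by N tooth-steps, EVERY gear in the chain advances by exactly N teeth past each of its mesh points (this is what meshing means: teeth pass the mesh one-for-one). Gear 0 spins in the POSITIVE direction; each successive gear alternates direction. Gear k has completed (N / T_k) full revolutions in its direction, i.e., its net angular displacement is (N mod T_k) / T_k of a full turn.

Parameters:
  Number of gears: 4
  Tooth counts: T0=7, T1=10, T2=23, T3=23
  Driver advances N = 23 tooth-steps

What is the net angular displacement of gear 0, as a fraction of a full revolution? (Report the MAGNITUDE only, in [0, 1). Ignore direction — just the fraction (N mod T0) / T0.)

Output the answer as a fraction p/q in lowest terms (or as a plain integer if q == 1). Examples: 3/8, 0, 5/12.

Chain of 4 gears, tooth counts: [7, 10, 23, 23]
  gear 0: T0=7, direction=positive, advance = 23 mod 7 = 2 teeth = 2/7 turn
  gear 1: T1=10, direction=negative, advance = 23 mod 10 = 3 teeth = 3/10 turn
  gear 2: T2=23, direction=positive, advance = 23 mod 23 = 0 teeth = 0/23 turn
  gear 3: T3=23, direction=negative, advance = 23 mod 23 = 0 teeth = 0/23 turn
Gear 0: 23 mod 7 = 2
Fraction = 2 / 7 = 2/7 (gcd(2,7)=1) = 2/7

Answer: 2/7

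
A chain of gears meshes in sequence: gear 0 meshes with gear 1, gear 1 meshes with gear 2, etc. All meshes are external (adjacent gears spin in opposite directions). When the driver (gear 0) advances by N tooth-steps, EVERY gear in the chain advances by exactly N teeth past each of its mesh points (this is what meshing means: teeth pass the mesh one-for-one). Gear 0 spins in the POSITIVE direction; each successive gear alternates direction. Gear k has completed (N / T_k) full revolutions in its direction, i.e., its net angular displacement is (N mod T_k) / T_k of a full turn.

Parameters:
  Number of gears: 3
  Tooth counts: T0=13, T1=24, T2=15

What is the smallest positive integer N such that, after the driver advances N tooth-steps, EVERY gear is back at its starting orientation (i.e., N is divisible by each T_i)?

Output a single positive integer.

Answer: 1560

Derivation:
Gear k returns to start when N is a multiple of T_k.
All gears at start simultaneously when N is a common multiple of [13, 24, 15]; the smallest such N is lcm(13, 24, 15).
Start: lcm = T0 = 13
Fold in T1=24: gcd(13, 24) = 1; lcm(13, 24) = 13 * 24 / 1 = 312 / 1 = 312
Fold in T2=15: gcd(312, 15) = 3; lcm(312, 15) = 312 * 15 / 3 = 4680 / 3 = 1560
Full cycle length = 1560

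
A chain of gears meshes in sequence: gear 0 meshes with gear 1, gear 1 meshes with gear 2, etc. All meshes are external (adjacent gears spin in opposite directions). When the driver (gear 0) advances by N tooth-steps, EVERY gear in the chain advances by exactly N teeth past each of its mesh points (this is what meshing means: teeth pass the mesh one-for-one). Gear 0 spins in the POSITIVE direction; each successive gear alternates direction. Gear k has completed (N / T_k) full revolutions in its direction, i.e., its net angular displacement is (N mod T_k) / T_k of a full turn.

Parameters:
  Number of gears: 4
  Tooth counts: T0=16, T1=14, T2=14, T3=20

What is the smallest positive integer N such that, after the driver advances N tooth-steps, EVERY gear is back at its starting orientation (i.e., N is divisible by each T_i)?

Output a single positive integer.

Gear k returns to start when N is a multiple of T_k.
All gears at start simultaneously when N is a common multiple of [16, 14, 14, 20]; the smallest such N is lcm(16, 14, 14, 20).
Start: lcm = T0 = 16
Fold in T1=14: gcd(16, 14) = 2; lcm(16, 14) = 16 * 14 / 2 = 224 / 2 = 112
Fold in T2=14: gcd(112, 14) = 14; lcm(112, 14) = 112 * 14 / 14 = 1568 / 14 = 112
Fold in T3=20: gcd(112, 20) = 4; lcm(112, 20) = 112 * 20 / 4 = 2240 / 4 = 560
Full cycle length = 560

Answer: 560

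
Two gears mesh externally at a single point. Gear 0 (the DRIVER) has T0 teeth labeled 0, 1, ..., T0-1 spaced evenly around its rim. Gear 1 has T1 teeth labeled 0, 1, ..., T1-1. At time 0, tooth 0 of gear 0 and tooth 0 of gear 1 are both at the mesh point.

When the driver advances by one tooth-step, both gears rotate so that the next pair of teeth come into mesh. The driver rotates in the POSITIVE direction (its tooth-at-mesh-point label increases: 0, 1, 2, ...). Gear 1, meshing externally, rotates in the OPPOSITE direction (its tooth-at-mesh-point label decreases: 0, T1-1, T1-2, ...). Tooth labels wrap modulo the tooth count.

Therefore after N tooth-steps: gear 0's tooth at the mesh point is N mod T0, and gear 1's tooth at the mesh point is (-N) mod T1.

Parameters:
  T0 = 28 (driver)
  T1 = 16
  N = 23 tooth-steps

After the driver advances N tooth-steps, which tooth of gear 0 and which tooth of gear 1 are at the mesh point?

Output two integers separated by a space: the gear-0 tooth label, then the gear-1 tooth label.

Gear 0 (driver, T0=28): tooth at mesh = N mod T0
  23 = 0 * 28 + 23, so 23 mod 28 = 23
  gear 0 tooth = 23
Gear 1 (driven, T1=16): tooth at mesh = (-N) mod T1
  23 = 1 * 16 + 7, so 23 mod 16 = 7
  (-23) mod 16 = (-7) mod 16 = 16 - 7 = 9
Mesh after 23 steps: gear-0 tooth 23 meets gear-1 tooth 9

Answer: 23 9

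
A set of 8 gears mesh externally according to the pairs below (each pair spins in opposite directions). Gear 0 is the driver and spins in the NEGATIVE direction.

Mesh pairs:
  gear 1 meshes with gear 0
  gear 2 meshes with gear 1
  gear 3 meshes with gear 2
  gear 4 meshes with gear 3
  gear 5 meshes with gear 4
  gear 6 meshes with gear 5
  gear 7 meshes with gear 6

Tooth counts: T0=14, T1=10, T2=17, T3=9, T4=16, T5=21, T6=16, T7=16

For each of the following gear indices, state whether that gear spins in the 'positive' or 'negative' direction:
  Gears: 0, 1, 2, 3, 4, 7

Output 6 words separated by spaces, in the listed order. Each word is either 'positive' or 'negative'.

Gear 0 (driver): negative (depth 0)
  gear 1: meshes with gear 0 -> depth 1 -> positive (opposite of gear 0)
  gear 2: meshes with gear 1 -> depth 2 -> negative (opposite of gear 1)
  gear 3: meshes with gear 2 -> depth 3 -> positive (opposite of gear 2)
  gear 4: meshes with gear 3 -> depth 4 -> negative (opposite of gear 3)
  gear 5: meshes with gear 4 -> depth 5 -> positive (opposite of gear 4)
  gear 6: meshes with gear 5 -> depth 6 -> negative (opposite of gear 5)
  gear 7: meshes with gear 6 -> depth 7 -> positive (opposite of gear 6)
Queried indices 0, 1, 2, 3, 4, 7 -> negative, positive, negative, positive, negative, positive

Answer: negative positive negative positive negative positive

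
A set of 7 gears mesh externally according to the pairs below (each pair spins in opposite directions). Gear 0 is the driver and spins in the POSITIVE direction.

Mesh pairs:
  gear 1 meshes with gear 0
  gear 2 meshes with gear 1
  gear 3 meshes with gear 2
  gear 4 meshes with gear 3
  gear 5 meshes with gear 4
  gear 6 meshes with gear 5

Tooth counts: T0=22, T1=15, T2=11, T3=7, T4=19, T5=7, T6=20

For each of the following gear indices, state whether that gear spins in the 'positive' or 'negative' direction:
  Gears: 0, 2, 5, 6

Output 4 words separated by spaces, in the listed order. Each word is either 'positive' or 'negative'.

Gear 0 (driver): positive (depth 0)
  gear 1: meshes with gear 0 -> depth 1 -> negative (opposite of gear 0)
  gear 2: meshes with gear 1 -> depth 2 -> positive (opposite of gear 1)
  gear 3: meshes with gear 2 -> depth 3 -> negative (opposite of gear 2)
  gear 4: meshes with gear 3 -> depth 4 -> positive (opposite of gear 3)
  gear 5: meshes with gear 4 -> depth 5 -> negative (opposite of gear 4)
  gear 6: meshes with gear 5 -> depth 6 -> positive (opposite of gear 5)
Queried indices 0, 2, 5, 6 -> positive, positive, negative, positive

Answer: positive positive negative positive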